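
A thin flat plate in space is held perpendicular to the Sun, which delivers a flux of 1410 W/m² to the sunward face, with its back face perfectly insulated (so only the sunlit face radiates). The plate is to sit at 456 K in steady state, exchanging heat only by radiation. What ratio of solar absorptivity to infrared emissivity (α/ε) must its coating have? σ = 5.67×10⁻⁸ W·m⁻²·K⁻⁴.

α/ε ≈ 1.74

Balance: αS·A = εσ·1A·T⁴ ⇒ α/ε = σT⁴/S.
α/ε = 5.67×10⁻⁸·(456)⁴/1410 = 5.67×10⁻⁸·4.324×10¹⁰/1410.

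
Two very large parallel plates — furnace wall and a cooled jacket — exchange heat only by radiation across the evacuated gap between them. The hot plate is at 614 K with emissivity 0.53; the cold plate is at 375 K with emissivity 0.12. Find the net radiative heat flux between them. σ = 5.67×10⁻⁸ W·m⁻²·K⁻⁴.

q ≈ 752 W/m²

For two infinite grey parallel plates, q = σ(T₁⁴ − T₂⁴)/(1/ε₁ + 1/ε₂ − 1).
T₁⁴ − T₂⁴ = 1.421×10¹¹ − 1.978×10¹⁰ = 1.224×10¹¹ K⁴.
1/ε₁ + 1/ε₂ − 1 = 1.887 + 8.333 − 1 = 9.220.
q = 5.67×10⁻⁸ × 1.224×10¹¹ / 9.220.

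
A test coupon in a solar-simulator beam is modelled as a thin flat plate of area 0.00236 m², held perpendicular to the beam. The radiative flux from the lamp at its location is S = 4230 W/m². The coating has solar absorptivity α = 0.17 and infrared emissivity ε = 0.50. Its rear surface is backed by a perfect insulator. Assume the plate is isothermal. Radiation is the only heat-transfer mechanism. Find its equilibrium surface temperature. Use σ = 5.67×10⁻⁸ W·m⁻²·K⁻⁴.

T ≈ 399 K

At equilibrium, absorbed power = emitted power.
Absorbing cross-section = A = 0.002360 m²; emitting surface = A = 0.002360 m² (ratio 1).
αS·A_cross = εσ·A_surf·T⁴  ⇒  T⁴ = αS/(ε·1σ).
T⁴ = 0.170·4230/(0.50·1·5.67×10⁻⁸) = 2.537×10¹⁰ K⁴.
T = (2.537×10¹⁰)^(1/4).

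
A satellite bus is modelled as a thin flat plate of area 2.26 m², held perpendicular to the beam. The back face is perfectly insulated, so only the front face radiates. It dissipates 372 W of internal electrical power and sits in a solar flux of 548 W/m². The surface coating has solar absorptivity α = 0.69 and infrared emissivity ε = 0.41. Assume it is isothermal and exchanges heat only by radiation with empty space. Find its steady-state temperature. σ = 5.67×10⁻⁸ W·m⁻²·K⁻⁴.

At steady state, absorbed solar power + internal power = radiated power.
Absorbed: α·S·A_cross = 0.69·548·2.260 = 854.6 W (cross-section A).
Total input = 854.6 + 372 = 1227 W.
Radiated: εσ·A_surf·T⁴ with A_surf = A = 2.260 m².
T⁴ = 1227/(0.41·5.67×10⁻⁸·2.260) = 2.335×10¹⁰ K⁴.

T ≈ 391 K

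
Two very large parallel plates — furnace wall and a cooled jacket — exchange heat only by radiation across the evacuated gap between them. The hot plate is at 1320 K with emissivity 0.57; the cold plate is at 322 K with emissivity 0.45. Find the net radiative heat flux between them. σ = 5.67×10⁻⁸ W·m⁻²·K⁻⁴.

q ≈ 57600 W/m²

For two infinite grey parallel plates, q = σ(T₁⁴ − T₂⁴)/(1/ε₁ + 1/ε₂ − 1).
T₁⁴ − T₂⁴ = 3.036×10¹² − 1.075×10¹⁰ = 3.025×10¹² K⁴.
1/ε₁ + 1/ε₂ − 1 = 1.754 + 2.222 − 1 = 2.977.
q = 5.67×10⁻⁸ × 3.025×10¹² / 2.977.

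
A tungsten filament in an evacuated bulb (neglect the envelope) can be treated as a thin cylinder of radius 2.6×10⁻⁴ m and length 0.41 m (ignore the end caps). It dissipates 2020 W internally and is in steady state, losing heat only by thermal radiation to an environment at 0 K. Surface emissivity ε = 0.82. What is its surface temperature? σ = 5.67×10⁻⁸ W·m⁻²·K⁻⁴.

T ≈ 2840 K

Steady state: internal power = radiated power, P = εσA T⁴.
Radiating area A = 2πrL = 6.698×10⁻⁴ m².
T⁴ = P/(εσA) = 2020/(0.82·5.67×10⁻⁸·6.698×10⁻⁴) = 6.487×10¹³ K⁴.
T = (6.487×10¹³)^(1/4).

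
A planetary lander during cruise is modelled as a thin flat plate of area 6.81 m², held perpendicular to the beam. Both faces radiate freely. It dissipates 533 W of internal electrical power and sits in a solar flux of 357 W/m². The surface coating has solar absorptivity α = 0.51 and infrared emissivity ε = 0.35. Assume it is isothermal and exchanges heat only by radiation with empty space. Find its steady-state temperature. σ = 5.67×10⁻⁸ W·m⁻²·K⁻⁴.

At steady state, absorbed solar power + internal power = radiated power.
Absorbed: α·S·A_cross = 0.51·357·6.810 = 1240 W (cross-section A).
Total input = 1240 + 533 = 1773 W.
Radiated: εσ·A_surf·T⁴ with A_surf = 2A = 13.62 m².
T⁴ = 1773/(0.35·5.67×10⁻⁸·13.62) = 6.559×10⁹ K⁴.

T ≈ 285 K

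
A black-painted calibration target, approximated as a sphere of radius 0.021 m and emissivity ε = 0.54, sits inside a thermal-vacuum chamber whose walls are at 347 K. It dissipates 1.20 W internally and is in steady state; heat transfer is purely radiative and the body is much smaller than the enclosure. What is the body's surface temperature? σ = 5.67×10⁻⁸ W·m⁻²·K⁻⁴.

T ≈ 383 K

For a small grey body in a large enclosure, net radiated power = εσA(T⁴ − T_w⁴).
Steady state: P = εσA(T⁴ − T_w⁴) with A = 4πr² = 0.005542 m².
T⁴ = P/(εσA) + T_w⁴ = 1.20/(0.54·5.67×10⁻⁸·0.005542) + (347)⁴
    = 7.072×10⁹ + 1.450×10¹⁰ = 2.157×10¹⁰ K⁴.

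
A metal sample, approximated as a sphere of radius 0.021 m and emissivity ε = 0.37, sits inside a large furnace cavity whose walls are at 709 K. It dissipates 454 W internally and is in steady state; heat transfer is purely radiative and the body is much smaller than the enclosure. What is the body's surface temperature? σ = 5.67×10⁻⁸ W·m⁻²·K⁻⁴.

T ≈ 1430 K

For a small grey body in a large enclosure, net radiated power = εσA(T⁴ − T_w⁴).
Steady state: P = εσA(T⁴ − T_w⁴) with A = 4πr² = 0.005542 m².
T⁴ = P/(εσA) + T_w⁴ = 454/(0.37·5.67×10⁻⁸·0.005542) + (709)⁴
    = 3.905×10¹² + 2.527×10¹¹ = 4.158×10¹² K⁴.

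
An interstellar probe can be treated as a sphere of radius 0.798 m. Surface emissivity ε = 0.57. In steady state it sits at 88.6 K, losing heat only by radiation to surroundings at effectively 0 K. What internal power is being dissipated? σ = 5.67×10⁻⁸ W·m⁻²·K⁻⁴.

P ≈ 15.9 W

Steady state: P = εσA T⁴.
A = 4πr² = 8.002 m²; T⁴ = (88.6)⁴ = 6.162×10⁷ K⁴.
P = 0.57 × 5.67×10⁻⁸ × 8.002 × 6.162×10⁷.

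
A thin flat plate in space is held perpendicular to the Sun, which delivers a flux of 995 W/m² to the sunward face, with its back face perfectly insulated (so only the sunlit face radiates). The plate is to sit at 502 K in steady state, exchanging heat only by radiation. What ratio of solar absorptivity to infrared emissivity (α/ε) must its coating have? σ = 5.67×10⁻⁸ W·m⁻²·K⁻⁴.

Balance: αS·A = εσ·1A·T⁴ ⇒ α/ε = σT⁴/S.
α/ε = 5.67×10⁻⁸·(502)⁴/995 = 5.67×10⁻⁸·6.351×10¹⁰/995.

α/ε ≈ 3.62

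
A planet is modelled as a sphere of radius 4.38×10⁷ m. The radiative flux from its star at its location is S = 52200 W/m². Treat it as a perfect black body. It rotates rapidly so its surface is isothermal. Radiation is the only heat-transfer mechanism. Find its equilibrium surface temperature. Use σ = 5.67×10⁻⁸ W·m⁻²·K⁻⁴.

At equilibrium, absorbed power = emitted power.
Absorbing cross-section = πr² = 6.027×10¹⁵ m²; emitting surface = 4πr² = 2.411×10¹⁶ m² (ratio 4).
S·A_cross = εσ·A_surf·T⁴  ⇒  T⁴ = S/(4σ).
T⁴ = 1.00·52200/(4·5.67×10⁻⁸) = 2.302×10¹¹ K⁴.
T = (2.302×10¹¹)^(1/4).

T ≈ 693 K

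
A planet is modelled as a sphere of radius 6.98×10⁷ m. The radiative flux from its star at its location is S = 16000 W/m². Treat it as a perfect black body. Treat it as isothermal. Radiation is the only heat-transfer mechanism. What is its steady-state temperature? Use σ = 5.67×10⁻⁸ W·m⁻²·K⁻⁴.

At equilibrium, absorbed power = emitted power.
Absorbing cross-section = πr² = 1.531×10¹⁶ m²; emitting surface = 4πr² = 6.122×10¹⁶ m² (ratio 4).
S·A_cross = εσ·A_surf·T⁴  ⇒  T⁴ = S/(4σ).
T⁴ = 1.00·16000/(4·5.67×10⁻⁸) = 7.055×10¹⁰ K⁴.
T = (7.055×10¹⁰)^(1/4).

T ≈ 515 K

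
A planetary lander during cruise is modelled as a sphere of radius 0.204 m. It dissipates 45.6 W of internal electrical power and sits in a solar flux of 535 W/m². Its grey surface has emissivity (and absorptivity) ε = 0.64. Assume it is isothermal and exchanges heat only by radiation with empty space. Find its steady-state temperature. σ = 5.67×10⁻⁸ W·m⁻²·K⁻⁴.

T ≈ 263 K

At steady state, absorbed solar power + internal power = radiated power.
Absorbed: α·S·A_cross = 0.64·535·0.1307 = 44.77 W (cross-section πr²).
Total input = 44.77 + 45.6 = 90.37 W.
Radiated: εσ·A_surf·T⁴ with A_surf = 4πr² = 0.5230 m².
T⁴ = 90.37/(0.64·5.67×10⁻⁸·0.5230) = 4.762×10⁹ K⁴.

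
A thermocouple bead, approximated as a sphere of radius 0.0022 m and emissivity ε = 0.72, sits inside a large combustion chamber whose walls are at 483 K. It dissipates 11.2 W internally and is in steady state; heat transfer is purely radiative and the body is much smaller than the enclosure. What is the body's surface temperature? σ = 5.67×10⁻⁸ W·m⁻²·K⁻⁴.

T ≈ 1460 K

For a small grey body in a large enclosure, net radiated power = εσA(T⁴ − T_w⁴).
Steady state: P = εσA(T⁴ − T_w⁴) with A = 4πr² = 6.082×10⁻⁵ m².
T⁴ = P/(εσA) + T_w⁴ = 11.2/(0.72·5.67×10⁻⁸·6.082×10⁻⁵) + (483)⁴
    = 4.511×10¹² + 5.442×10¹⁰ = 4.565×10¹² K⁴.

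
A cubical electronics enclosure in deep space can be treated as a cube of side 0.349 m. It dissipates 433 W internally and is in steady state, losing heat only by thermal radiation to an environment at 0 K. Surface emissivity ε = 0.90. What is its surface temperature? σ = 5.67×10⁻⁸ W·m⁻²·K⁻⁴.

Steady state: internal power = radiated power, P = εσA T⁴.
Radiating area A = 6L² = 0.7308 m².
T⁴ = P/(εσA) = 433/(0.90·5.67×10⁻⁸·0.7308) = 1.161×10¹⁰ K⁴.
T = (1.161×10¹⁰)^(1/4).

T ≈ 328 K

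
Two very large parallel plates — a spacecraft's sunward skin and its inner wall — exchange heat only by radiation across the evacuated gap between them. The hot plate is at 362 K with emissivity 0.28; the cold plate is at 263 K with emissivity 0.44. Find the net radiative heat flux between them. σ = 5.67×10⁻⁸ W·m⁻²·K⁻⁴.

For two infinite grey parallel plates, q = σ(T₁⁴ − T₂⁴)/(1/ε₁ + 1/ε₂ − 1).
T₁⁴ − T₂⁴ = 1.717×10¹⁰ − 4.784×10⁹ = 1.239×10¹⁰ K⁴.
1/ε₁ + 1/ε₂ − 1 = 3.571 + 2.273 − 1 = 4.844.
q = 5.67×10⁻⁸ × 1.239×10¹⁰ / 4.844.

q ≈ 145 W/m²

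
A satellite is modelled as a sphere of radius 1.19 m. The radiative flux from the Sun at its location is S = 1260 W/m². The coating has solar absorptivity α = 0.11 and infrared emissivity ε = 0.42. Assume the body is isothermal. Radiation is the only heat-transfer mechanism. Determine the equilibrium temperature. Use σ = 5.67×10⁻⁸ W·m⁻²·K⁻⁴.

At equilibrium, absorbed power = emitted power.
Absorbing cross-section = πr² = 4.449 m²; emitting surface = 4πr² = 17.80 m² (ratio 4).
αS·A_cross = εσ·A_surf·T⁴  ⇒  T⁴ = αS/(ε·4σ).
T⁴ = 0.110·1260/(0.42·4·5.67×10⁻⁸) = 1.455×10⁹ K⁴.
T = (1.455×10⁹)^(1/4).

T ≈ 195 K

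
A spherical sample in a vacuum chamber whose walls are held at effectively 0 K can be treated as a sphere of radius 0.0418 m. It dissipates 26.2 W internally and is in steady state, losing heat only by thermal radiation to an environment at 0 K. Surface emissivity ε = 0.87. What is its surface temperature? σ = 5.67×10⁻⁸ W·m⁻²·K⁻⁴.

T ≈ 394 K

Steady state: internal power = radiated power, P = εσA T⁴.
Radiating area A = 4πr² = 0.02196 m².
T⁴ = P/(εσA) = 26.2/(0.87·5.67×10⁻⁸·0.02196) = 2.419×10¹⁰ K⁴.
T = (2.419×10¹⁰)^(1/4).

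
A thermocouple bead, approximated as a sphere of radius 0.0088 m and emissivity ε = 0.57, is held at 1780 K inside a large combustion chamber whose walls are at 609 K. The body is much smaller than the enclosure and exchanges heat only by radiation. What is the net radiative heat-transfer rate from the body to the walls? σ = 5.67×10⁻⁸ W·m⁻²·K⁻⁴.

P_net ≈ 311 W

For a small grey body in a large enclosure: P_net = εσA(T_body⁴ − T_wall⁴).
A = 4πr² = 9.731×10⁻⁴ m²; T_body⁴ − T_wall⁴ = 1.004×10¹³ − 1.376×10¹¹ = 9.901×10¹² K⁴.
|P_net| = 0.57·5.67×10⁻⁸·9.731×10⁻⁴·9.901×10¹².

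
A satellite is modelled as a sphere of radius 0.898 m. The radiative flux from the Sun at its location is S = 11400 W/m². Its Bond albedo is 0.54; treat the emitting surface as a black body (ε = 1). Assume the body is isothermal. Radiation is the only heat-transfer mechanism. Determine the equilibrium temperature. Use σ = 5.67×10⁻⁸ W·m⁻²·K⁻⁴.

At equilibrium, absorbed power = emitted power.
Absorbing cross-section = πr² = 2.533 m²; emitting surface = 4πr² = 10.13 m² (ratio 4).
(1−a)S·A_cross = εσ·A_surf·T⁴  ⇒  T⁴ = (1−a)S/(4σ).
T⁴ = 0.460·11400/(4·5.67×10⁻⁸) = 2.312×10¹⁰ K⁴.
T = (2.312×10¹⁰)^(1/4).

T ≈ 390 K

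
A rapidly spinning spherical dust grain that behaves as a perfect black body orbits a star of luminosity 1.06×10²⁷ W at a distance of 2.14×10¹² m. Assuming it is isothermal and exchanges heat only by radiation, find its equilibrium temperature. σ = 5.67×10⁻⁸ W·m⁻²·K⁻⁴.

First find the stellar flux at distance d: S = L/(4πd²) = 1.06×10²⁷/(4π·(2.14×10¹²)²) = 18.42 W/m².
For an isothermal sphere, absorbed (1−a)S·πr² = emitted σ·4πr²·T⁴, so T⁴ = (1−a)S/(4σ).
T⁴ = 1.00·18.42/(4·5.67×10⁻⁸) = 8.121×10⁷ K⁴.

T ≈ 94.9 K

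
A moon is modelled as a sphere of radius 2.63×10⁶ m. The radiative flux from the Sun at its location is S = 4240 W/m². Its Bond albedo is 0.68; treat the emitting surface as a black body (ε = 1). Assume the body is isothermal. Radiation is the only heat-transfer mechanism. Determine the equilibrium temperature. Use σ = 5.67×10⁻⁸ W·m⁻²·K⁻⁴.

T ≈ 278 K

At equilibrium, absorbed power = emitted power.
Absorbing cross-section = πr² = 2.173×10¹³ m²; emitting surface = 4πr² = 8.692×10¹³ m² (ratio 4).
(1−a)S·A_cross = εσ·A_surf·T⁴  ⇒  T⁴ = (1−a)S/(4σ).
T⁴ = 0.320·4240/(4·5.67×10⁻⁸) = 5.982×10⁹ K⁴.
T = (5.982×10⁹)^(1/4).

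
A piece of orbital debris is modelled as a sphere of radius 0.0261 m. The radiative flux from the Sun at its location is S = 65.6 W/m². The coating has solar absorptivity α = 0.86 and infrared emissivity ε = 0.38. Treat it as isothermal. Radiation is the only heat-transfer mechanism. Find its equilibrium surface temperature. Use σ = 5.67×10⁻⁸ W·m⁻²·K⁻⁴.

At equilibrium, absorbed power = emitted power.
Absorbing cross-section = πr² = 0.002140 m²; emitting surface = 4πr² = 0.008560 m² (ratio 4).
αS·A_cross = εσ·A_surf·T⁴  ⇒  T⁴ = αS/(ε·4σ).
T⁴ = 0.860·65.6/(0.38·4·5.67×10⁻⁸) = 6.546×10⁸ K⁴.
T = (6.546×10⁸)^(1/4).

T ≈ 160 K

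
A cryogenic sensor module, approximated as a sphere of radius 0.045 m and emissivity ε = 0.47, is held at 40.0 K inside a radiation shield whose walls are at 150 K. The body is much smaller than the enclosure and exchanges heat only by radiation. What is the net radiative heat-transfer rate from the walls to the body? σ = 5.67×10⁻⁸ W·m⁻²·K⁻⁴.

For a small grey body in a large enclosure: P_net = εσA(T_body⁴ − T_wall⁴).
A = 4πr² = 0.02545 m²; T_body⁴ − T_wall⁴ = 2.560×10⁶ − 5.062×10⁸ = -5.037×10⁸ K⁴.
|P_net| = 0.47·5.67×10⁻⁸·0.02545·5.037×10⁸.

P_net ≈ 0.342 W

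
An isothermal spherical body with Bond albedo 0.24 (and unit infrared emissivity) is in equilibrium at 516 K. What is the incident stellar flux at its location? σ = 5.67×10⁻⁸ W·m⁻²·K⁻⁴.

S ≈ 21200 W/m²

(1−a)S·πr² = σ·4πr²·T⁴ ⇒ S = 4σT⁴/(1−a).
S = 4·5.67×10⁻⁸·7.089×10¹⁰/0.760.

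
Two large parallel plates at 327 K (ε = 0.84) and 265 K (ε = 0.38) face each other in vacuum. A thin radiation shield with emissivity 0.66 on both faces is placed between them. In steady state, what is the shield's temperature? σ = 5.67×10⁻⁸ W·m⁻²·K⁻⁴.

In steady state the net flux on the hot side equals that on the cold side.
σ(T₁⁴−T_s⁴)/D₁ = σ(T_s⁴−T₂⁴)/D₂, with D₁ = 1/ε₁+1/ε_s−1 = 1.706, D₂ = 1/ε_s+1/ε₂−1 = 3.147.
Solve for T_s⁴: T_s⁴ = (D₂·T₁⁴ + D₁·T₂⁴)/(D₁+D₂) = 9.148×10⁹ K⁴.

T_s ≈ 309 K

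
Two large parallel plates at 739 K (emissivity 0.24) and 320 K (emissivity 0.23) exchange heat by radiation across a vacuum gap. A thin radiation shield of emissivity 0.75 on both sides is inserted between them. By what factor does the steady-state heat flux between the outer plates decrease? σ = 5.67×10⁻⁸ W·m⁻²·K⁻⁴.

Without shield: q₀ = σΔ(T⁴)/(1/ε₁+1/ε₂−1) with denominator 7.514.
With shield the two gaps are in series; the resistances add: (1/ε₁+1/ε_s−1)+(1/ε_s+1/ε₂−1) = 4.500+4.681 = 9.181.
Heat-flux ratio q₀/q = 9.181/7.514.

factor ≈ 1.22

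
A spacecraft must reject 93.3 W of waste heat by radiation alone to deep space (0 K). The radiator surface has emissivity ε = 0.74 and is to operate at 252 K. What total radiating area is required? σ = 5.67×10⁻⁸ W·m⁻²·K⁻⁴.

A ≈ 0.551 m²

P = εσA T⁴ ⇒ A = P/(εσT⁴).
T⁴ = 4.033×10⁹ K⁴.
A = 93.3/(0.74 × 5.67×10⁻⁸ × 4.033×10⁹).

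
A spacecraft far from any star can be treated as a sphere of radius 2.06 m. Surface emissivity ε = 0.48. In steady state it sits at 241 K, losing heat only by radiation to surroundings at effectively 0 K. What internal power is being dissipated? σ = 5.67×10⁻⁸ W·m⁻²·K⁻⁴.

Steady state: P = εσA T⁴.
A = 4πr² = 53.33 m²; T⁴ = (241)⁴ = 3.373×10⁹ K⁴.
P = 0.48 × 5.67×10⁻⁸ × 53.33 × 3.373×10⁹.

P ≈ 4900 W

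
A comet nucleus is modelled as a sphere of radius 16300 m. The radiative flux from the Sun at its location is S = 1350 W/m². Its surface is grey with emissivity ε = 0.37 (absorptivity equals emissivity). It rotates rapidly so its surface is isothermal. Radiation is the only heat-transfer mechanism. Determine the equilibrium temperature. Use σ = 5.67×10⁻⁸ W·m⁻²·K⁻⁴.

T ≈ 278 K

At equilibrium, absorbed power = emitted power.
Absorbing cross-section = πr² = 8.347×10⁸ m²; emitting surface = 4πr² = 3.339×10⁹ m² (ratio 4).
εS·A_cross = εσ·A_surf·T⁴  ⇒  T⁴ = S/(4σ)   (ε cancels).
T⁴ = 1350/(4·5.67×10⁻⁸) = 5.952×10⁹ K⁴.
T = (5.952×10⁹)^(1/4).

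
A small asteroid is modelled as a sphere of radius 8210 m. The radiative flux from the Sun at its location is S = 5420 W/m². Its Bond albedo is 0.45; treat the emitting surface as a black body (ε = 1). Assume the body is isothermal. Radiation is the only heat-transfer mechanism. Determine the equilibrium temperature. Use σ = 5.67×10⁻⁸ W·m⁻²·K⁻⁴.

T ≈ 339 K

At equilibrium, absorbed power = emitted power.
Absorbing cross-section = πr² = 2.118×10⁸ m²; emitting surface = 4πr² = 8.470×10⁸ m² (ratio 4).
(1−a)S·A_cross = εσ·A_surf·T⁴  ⇒  T⁴ = (1−a)S/(4σ).
T⁴ = 0.550·5420/(4·5.67×10⁻⁸) = 1.314×10¹⁰ K⁴.
T = (1.314×10¹⁰)^(1/4).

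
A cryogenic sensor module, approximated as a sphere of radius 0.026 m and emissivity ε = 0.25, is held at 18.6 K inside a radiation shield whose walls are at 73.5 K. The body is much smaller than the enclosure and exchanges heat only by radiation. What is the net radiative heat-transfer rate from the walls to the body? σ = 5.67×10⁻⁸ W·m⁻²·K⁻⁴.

P_net ≈ 0.00350 W

For a small grey body in a large enclosure: P_net = εσA(T_body⁴ − T_wall⁴).
A = 4πr² = 0.008495 m²; T_body⁴ − T_wall⁴ = 1.197×10⁵ − 2.918×10⁷ = -2.906×10⁷ K⁴.
|P_net| = 0.25·5.67×10⁻⁸·0.008495·2.906×10⁷.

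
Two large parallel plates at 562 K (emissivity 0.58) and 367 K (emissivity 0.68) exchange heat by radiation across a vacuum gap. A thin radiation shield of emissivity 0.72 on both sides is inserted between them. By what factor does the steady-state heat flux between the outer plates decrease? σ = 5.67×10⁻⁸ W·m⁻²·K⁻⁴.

factor ≈ 1.81

Without shield: q₀ = σΔ(T⁴)/(1/ε₁+1/ε₂−1) with denominator 2.195.
With shield the two gaps are in series; the resistances add: (1/ε₁+1/ε_s−1)+(1/ε_s+1/ε₂−1) = 2.113+1.859 = 3.973.
Heat-flux ratio q₀/q = 3.973/2.195.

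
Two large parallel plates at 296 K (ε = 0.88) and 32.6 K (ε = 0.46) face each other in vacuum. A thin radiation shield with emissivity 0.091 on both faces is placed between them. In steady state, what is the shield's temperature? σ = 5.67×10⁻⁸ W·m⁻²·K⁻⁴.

T_s ≈ 252 K

In steady state the net flux on the hot side equals that on the cold side.
σ(T₁⁴−T_s⁴)/D₁ = σ(T_s⁴−T₂⁴)/D₂, with D₁ = 1/ε₁+1/ε_s−1 = 11.13, D₂ = 1/ε_s+1/ε₂−1 = 12.16.
Solve for T_s⁴: T_s⁴ = (D₂·T₁⁴ + D₁·T₂⁴)/(D₁+D₂) = 4.010×10⁹ K⁴.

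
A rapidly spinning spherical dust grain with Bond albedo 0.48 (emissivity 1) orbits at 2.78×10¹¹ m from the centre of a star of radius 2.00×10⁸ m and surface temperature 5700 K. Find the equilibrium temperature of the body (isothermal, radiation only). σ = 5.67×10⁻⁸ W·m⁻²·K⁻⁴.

The star's surface emits σT_*⁴; at distance d the flux is S = σT_*⁴(R_*/d)².
S = 5.67×10⁻⁸·(5700)⁴·(2.00×10⁸/2.78×10¹¹)² = 30.98 W/m².
For an isothermal sphere T⁴ = (1−a)S/(4σ) = 7.103×10⁷ K⁴.

T ≈ 91.8 K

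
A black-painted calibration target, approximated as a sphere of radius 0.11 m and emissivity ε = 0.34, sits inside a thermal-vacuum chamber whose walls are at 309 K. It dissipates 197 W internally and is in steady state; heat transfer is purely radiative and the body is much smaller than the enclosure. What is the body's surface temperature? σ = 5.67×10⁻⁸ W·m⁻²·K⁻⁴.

T ≈ 526 K

For a small grey body in a large enclosure, net radiated power = εσA(T⁴ − T_w⁴).
Steady state: P = εσA(T⁴ − T_w⁴) with A = 4πr² = 0.1521 m².
T⁴ = P/(εσA) + T_w⁴ = 197/(0.34·5.67×10⁻⁸·0.1521) + (309)⁴
    = 6.721×10¹⁰ + 9.117×10⁹ = 7.632×10¹⁰ K⁴.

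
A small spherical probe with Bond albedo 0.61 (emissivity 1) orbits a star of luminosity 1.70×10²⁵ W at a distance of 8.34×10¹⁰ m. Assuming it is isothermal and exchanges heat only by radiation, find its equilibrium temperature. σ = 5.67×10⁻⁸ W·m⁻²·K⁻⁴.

T ≈ 135 K

First find the stellar flux at distance d: S = L/(4πd²) = 1.70×10²⁵/(4π·(8.34×10¹⁰)²) = 194.5 W/m².
For an isothermal sphere, absorbed (1−a)S·πr² = emitted σ·4πr²·T⁴, so T⁴ = (1−a)S/(4σ).
T⁴ = 0.390·194.5/(4·5.67×10⁻⁸) = 3.344×10⁸ K⁴.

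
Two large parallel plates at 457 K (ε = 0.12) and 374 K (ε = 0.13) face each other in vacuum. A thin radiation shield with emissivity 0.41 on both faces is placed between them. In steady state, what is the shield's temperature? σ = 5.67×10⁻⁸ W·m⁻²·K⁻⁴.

T_s ≈ 420 K

In steady state the net flux on the hot side equals that on the cold side.
σ(T₁⁴−T_s⁴)/D₁ = σ(T_s⁴−T₂⁴)/D₂, with D₁ = 1/ε₁+1/ε_s−1 = 9.772, D₂ = 1/ε_s+1/ε₂−1 = 9.131.
Solve for T_s⁴: T_s⁴ = (D₂·T₁⁴ + D₁·T₂⁴)/(D₁+D₂) = 3.118×10¹⁰ K⁴.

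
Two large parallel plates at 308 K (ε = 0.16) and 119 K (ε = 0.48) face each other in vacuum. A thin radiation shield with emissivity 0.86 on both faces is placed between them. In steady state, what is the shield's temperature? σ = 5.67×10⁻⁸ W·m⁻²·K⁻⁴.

In steady state the net flux on the hot side equals that on the cold side.
σ(T₁⁴−T_s⁴)/D₁ = σ(T_s⁴−T₂⁴)/D₂, with D₁ = 1/ε₁+1/ε_s−1 = 6.413, D₂ = 1/ε_s+1/ε₂−1 = 2.246.
Solve for T_s⁴: T_s⁴ = (D₂·T₁⁴ + D₁·T₂⁴)/(D₁+D₂) = 2.483×10⁹ K⁴.

T_s ≈ 223 K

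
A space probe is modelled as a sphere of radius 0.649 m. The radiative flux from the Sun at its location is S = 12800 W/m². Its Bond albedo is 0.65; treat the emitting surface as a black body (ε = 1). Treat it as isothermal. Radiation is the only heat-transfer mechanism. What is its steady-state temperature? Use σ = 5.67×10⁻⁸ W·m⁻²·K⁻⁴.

At equilibrium, absorbed power = emitted power.
Absorbing cross-section = πr² = 1.323 m²; emitting surface = 4πr² = 5.293 m² (ratio 4).
(1−a)S·A_cross = εσ·A_surf·T⁴  ⇒  T⁴ = (1−a)S/(4σ).
T⁴ = 0.350·12800/(4·5.67×10⁻⁸) = 1.975×10¹⁰ K⁴.
T = (1.975×10¹⁰)^(1/4).

T ≈ 375 K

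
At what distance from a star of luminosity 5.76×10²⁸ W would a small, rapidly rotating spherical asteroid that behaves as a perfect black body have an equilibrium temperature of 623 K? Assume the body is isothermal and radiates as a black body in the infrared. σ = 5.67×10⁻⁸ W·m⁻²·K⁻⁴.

d ≈ 3.66×10¹¹ m

For an isothermal black-emitting sphere, (1−a)S·πr² = σ·4πr²·T⁴ ⇒ S = 4σT⁴/(1−a).
S = 4·5.67×10⁻⁸·(623)⁴/1.00 = 34170 W/m².
Flux falls as S = L/(4πd²), so d = √(L/(4πS)) = √(5.76×10²⁸/(4π·34170)).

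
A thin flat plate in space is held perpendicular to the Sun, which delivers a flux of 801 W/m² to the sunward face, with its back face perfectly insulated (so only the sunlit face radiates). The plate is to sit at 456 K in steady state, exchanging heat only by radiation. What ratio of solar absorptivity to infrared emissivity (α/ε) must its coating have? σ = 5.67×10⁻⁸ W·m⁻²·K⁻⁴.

α/ε ≈ 3.06

Balance: αS·A = εσ·1A·T⁴ ⇒ α/ε = σT⁴/S.
α/ε = 5.67×10⁻⁸·(456)⁴/801 = 5.67×10⁻⁸·4.324×10¹⁰/801.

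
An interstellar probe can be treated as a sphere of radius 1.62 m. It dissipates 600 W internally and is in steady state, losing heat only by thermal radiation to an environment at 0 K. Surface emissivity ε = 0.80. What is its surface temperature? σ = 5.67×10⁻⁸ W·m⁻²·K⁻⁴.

Steady state: internal power = radiated power, P = εσA T⁴.
Radiating area A = 4πr² = 32.98 m².
T⁴ = P/(εσA) = 600/(0.80·5.67×10⁻⁸·32.98) = 4.011×10⁸ K⁴.
T = (4.011×10⁸)^(1/4).

T ≈ 142 K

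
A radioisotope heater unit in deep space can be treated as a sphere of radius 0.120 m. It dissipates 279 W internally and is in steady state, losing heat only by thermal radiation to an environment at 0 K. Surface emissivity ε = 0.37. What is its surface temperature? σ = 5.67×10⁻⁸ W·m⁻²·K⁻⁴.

T ≈ 521 K

Steady state: internal power = radiated power, P = εσA T⁴.
Radiating area A = 4πr² = 0.1810 m².
T⁴ = P/(εσA) = 279/(0.37·5.67×10⁻⁸·0.1810) = 7.349×10¹⁰ K⁴.
T = (7.349×10¹⁰)^(1/4).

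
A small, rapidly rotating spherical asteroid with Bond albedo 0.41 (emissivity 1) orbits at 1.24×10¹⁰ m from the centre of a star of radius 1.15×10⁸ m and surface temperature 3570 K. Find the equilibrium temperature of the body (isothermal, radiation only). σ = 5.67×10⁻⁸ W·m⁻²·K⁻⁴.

The star's surface emits σT_*⁴; at distance d the flux is S = σT_*⁴(R_*/d)².
S = 5.67×10⁻⁸·(3570)⁴·(1.15×10⁸/1.24×10¹⁰)² = 792.2 W/m².
For an isothermal sphere T⁴ = (1−a)S/(4σ) = 2.061×10⁹ K⁴.

T ≈ 213 K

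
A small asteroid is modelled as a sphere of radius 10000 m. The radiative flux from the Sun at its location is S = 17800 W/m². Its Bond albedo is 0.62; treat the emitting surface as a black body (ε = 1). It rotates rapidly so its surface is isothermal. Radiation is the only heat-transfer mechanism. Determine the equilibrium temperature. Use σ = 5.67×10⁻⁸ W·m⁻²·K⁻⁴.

At equilibrium, absorbed power = emitted power.
Absorbing cross-section = πr² = 3.142×10⁸ m²; emitting surface = 4πr² = 1.257×10⁹ m² (ratio 4).
(1−a)S·A_cross = εσ·A_surf·T⁴  ⇒  T⁴ = (1−a)S/(4σ).
T⁴ = 0.380·17800/(4·5.67×10⁻⁸) = 2.982×10¹⁰ K⁴.
T = (2.982×10¹⁰)^(1/4).

T ≈ 416 K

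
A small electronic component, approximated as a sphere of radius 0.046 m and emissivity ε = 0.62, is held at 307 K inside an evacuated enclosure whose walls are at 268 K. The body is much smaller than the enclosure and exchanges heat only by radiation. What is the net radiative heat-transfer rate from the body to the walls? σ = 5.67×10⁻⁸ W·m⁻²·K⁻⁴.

P_net ≈ 3.48 W

For a small grey body in a large enclosure: P_net = εσA(T_body⁴ − T_wall⁴).
A = 4πr² = 0.02659 m²; T_body⁴ − T_wall⁴ = 8.883×10⁹ − 5.159×10⁹ = 3.724×10⁹ K⁴.
|P_net| = 0.62·5.67×10⁻⁸·0.02659·3.724×10⁹.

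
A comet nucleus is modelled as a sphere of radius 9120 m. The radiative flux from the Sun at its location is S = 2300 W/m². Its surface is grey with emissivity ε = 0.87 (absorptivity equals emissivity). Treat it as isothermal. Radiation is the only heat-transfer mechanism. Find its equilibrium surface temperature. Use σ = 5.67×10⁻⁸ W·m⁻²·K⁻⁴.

T ≈ 317 K

At equilibrium, absorbed power = emitted power.
Absorbing cross-section = πr² = 2.613×10⁸ m²; emitting surface = 4πr² = 1.045×10⁹ m² (ratio 4).
εS·A_cross = εσ·A_surf·T⁴  ⇒  T⁴ = S/(4σ)   (ε cancels).
T⁴ = 2300/(4·5.67×10⁻⁸) = 1.014×10¹⁰ K⁴.
T = (1.014×10¹⁰)^(1/4).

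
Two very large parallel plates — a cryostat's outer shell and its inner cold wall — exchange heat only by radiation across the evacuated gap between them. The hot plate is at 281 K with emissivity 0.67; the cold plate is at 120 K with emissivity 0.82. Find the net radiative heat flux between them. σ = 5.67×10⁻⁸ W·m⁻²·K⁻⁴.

For two infinite grey parallel plates, q = σ(T₁⁴ − T₂⁴)/(1/ε₁ + 1/ε₂ − 1).
T₁⁴ − T₂⁴ = 6.235×10⁹ − 2.074×10⁸ = 6.027×10⁹ K⁴.
1/ε₁ + 1/ε₂ − 1 = 1.493 + 1.220 − 1 = 1.712.
q = 5.67×10⁻⁸ × 6.027×10⁹ / 1.712.

q ≈ 200 W/m²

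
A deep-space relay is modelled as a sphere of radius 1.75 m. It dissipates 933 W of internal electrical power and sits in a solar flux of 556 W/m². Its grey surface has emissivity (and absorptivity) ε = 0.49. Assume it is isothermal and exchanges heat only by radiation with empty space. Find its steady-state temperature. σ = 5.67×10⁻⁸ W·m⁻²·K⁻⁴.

At steady state, absorbed solar power + internal power = radiated power.
Absorbed: α·S·A_cross = 0.49·556·9.621 = 2621 W (cross-section πr²).
Total input = 2621 + 933 = 3554 W.
Radiated: εσ·A_surf·T⁴ with A_surf = 4πr² = 38.48 m².
T⁴ = 3554/(0.49·5.67×10⁻⁸·38.48) = 3.324×10⁹ K⁴.

T ≈ 240 K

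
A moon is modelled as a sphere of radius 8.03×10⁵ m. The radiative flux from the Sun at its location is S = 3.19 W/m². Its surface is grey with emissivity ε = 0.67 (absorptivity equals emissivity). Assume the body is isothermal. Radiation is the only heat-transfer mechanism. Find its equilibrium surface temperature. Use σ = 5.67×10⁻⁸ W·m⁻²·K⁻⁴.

At equilibrium, absorbed power = emitted power.
Absorbing cross-section = πr² = 2.026×10¹² m²; emitting surface = 4πr² = 8.103×10¹² m² (ratio 4).
εS·A_cross = εσ·A_surf·T⁴  ⇒  T⁴ = S/(4σ)   (ε cancels).
T⁴ = 3.19/(4·5.67×10⁻⁸) = 1.407×10⁷ K⁴.
T = (1.407×10⁷)^(1/4).

T ≈ 61.2 K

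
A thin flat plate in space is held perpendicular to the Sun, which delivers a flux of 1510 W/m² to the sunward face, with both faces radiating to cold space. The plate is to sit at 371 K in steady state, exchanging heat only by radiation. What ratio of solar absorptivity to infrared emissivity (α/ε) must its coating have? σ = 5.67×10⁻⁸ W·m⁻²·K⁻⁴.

Balance: αS·A = εσ·2A·T⁴ ⇒ α/ε = 2σT⁴/S.
α/ε = 2·5.67×10⁻⁸·(371)⁴/1510 = 2·5.67×10⁻⁸·1.895×10¹⁰/1510.

α/ε ≈ 1.42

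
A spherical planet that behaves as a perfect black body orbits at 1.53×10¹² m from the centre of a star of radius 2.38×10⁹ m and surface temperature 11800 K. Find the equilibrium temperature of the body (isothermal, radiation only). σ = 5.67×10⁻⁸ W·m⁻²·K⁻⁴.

T ≈ 329 K

The star's surface emits σT_*⁴; at distance d the flux is S = σT_*⁴(R_*/d)².
S = 5.67×10⁻⁸·(11800)⁴·(2.38×10⁹/1.53×10¹²)² = 2660 W/m².
For an isothermal sphere T⁴ = (1−a)S/(4σ) = 1.173×10¹⁰ K⁴.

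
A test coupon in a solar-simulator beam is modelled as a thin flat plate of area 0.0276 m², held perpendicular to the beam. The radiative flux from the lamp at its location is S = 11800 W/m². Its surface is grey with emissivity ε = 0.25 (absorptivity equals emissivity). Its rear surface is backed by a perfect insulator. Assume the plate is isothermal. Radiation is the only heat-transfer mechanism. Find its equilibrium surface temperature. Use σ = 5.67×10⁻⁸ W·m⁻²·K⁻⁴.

T ≈ 675 K

At equilibrium, absorbed power = emitted power.
Absorbing cross-section = A = 0.02760 m²; emitting surface = A = 0.02760 m² (ratio 1).
εS·A_cross = εσ·A_surf·T⁴  ⇒  T⁴ = S/(1σ)   (ε cancels).
T⁴ = 11800/(1·5.67×10⁻⁸) = 2.081×10¹¹ K⁴.
T = (2.081×10¹¹)^(1/4).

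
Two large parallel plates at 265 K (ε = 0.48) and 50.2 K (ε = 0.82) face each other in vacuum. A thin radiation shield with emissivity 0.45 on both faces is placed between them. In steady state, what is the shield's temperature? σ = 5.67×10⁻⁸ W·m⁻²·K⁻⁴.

T_s ≈ 214 K

In steady state the net flux on the hot side equals that on the cold side.
σ(T₁⁴−T_s⁴)/D₁ = σ(T_s⁴−T₂⁴)/D₂, with D₁ = 1/ε₁+1/ε_s−1 = 3.306, D₂ = 1/ε_s+1/ε₂−1 = 2.442.
Solve for T_s⁴: T_s⁴ = (D₂·T₁⁴ + D₁·T₂⁴)/(D₁+D₂) = 2.099×10⁹ K⁴.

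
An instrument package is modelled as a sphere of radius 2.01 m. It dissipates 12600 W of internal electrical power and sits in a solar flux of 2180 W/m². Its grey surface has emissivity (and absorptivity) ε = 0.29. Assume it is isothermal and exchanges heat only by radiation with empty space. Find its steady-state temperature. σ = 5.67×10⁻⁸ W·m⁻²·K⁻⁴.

At steady state, absorbed solar power + internal power = radiated power.
Absorbed: α·S·A_cross = 0.29·2180·12.69 = 8024 W (cross-section πr²).
Total input = 8024 + 12600 = 20620 W.
Radiated: εσ·A_surf·T⁴ with A_surf = 4πr² = 50.77 m².
T⁴ = 20620/(0.29·5.67×10⁻⁸·50.77) = 2.471×10¹⁰ K⁴.

T ≈ 396 K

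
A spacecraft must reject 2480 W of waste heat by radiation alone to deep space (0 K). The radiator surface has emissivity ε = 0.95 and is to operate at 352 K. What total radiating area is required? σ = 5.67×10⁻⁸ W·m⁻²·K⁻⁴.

A ≈ 3.00 m²

P = εσA T⁴ ⇒ A = P/(εσT⁴).
T⁴ = 1.535×10¹⁰ K⁴.
A = 2480/(0.95 × 5.67×10⁻⁸ × 1.535×10¹⁰).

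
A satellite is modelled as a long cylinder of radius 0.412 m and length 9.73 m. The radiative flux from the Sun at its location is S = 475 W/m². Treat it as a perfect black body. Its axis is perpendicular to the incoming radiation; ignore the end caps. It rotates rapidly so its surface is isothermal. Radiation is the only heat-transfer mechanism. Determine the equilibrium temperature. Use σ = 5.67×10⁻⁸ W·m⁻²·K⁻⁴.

T ≈ 227 K

At equilibrium, absorbed power = emitted power.
Absorbing cross-section = 2rL = 8.018 m²; emitting surface = 2πrL = 25.19 m² (ratio π).
S·A_cross = εσ·A_surf·T⁴  ⇒  T⁴ = S/(πσ).
T⁴ = 1.00·475/(π·5.67×10⁻⁸) = 2.667×10⁹ K⁴.
T = (2.667×10⁹)^(1/4).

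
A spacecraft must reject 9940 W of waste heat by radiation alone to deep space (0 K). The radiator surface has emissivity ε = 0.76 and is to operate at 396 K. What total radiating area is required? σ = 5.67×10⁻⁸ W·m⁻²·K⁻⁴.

A ≈ 9.38 m²

P = εσA T⁴ ⇒ A = P/(εσT⁴).
T⁴ = 2.459×10¹⁰ K⁴.
A = 9940/(0.76 × 5.67×10⁻⁸ × 2.459×10¹⁰).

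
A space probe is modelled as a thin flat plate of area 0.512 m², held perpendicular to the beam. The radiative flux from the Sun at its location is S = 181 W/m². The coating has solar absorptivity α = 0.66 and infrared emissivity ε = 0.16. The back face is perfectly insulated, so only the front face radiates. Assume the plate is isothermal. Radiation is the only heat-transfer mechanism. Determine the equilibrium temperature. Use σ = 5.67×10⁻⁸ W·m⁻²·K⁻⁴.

At equilibrium, absorbed power = emitted power.
Absorbing cross-section = A = 0.5120 m²; emitting surface = A = 0.5120 m² (ratio 1).
αS·A_cross = εσ·A_surf·T⁴  ⇒  T⁴ = αS/(ε·1σ).
T⁴ = 0.660·181/(0.16·1·5.67×10⁻⁸) = 1.317×10¹⁰ K⁴.
T = (1.317×10¹⁰)^(1/4).

T ≈ 339 K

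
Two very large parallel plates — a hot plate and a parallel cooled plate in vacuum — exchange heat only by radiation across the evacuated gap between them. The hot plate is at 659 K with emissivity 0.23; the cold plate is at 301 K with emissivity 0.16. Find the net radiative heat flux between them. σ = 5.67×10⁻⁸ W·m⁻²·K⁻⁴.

For two infinite grey parallel plates, q = σ(T₁⁴ − T₂⁴)/(1/ε₁ + 1/ε₂ − 1).
T₁⁴ − T₂⁴ = 1.886×10¹¹ − 8.209×10⁹ = 1.804×10¹¹ K⁴.
1/ε₁ + 1/ε₂ − 1 = 4.348 + 6.250 − 1 = 9.598.
q = 5.67×10⁻⁸ × 1.804×10¹¹ / 9.598.

q ≈ 1070 W/m²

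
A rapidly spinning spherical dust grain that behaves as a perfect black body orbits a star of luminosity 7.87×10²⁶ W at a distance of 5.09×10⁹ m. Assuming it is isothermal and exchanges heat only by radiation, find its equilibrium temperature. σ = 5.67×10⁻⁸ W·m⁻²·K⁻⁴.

First find the stellar flux at distance d: S = L/(4πd²) = 7.87×10²⁶/(4π·(5.09×10⁹)²) = 2.417×10⁶ W/m².
For an isothermal sphere, absorbed (1−a)S·πr² = emitted σ·4πr²·T⁴, so T⁴ = (1−a)S/(4σ).
T⁴ = 1.00·2.417×10⁶/(4·5.67×10⁻⁸) = 1.066×10¹³ K⁴.

T ≈ 1810 K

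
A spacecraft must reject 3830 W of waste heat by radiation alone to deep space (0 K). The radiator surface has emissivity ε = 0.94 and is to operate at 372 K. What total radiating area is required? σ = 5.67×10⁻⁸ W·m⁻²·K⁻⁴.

P = εσA T⁴ ⇒ A = P/(εσT⁴).
T⁴ = 1.915×10¹⁰ K⁴.
A = 3830/(0.94 × 5.67×10⁻⁸ × 1.915×10¹⁰).

A ≈ 3.75 m²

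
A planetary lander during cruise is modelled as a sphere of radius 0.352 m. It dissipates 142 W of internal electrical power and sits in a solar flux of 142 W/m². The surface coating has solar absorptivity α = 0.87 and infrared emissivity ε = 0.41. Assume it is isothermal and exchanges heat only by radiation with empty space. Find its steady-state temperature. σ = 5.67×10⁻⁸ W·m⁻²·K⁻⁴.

T ≈ 269 K

At steady state, absorbed solar power + internal power = radiated power.
Absorbed: α·S·A_cross = 0.87·142·0.3893 = 48.09 W (cross-section πr²).
Total input = 48.09 + 142 = 190.1 W.
Radiated: εσ·A_surf·T⁴ with A_surf = 4πr² = 1.557 m².
T⁴ = 190.1/(0.41·5.67×10⁻⁸·1.557) = 5.252×10⁹ K⁴.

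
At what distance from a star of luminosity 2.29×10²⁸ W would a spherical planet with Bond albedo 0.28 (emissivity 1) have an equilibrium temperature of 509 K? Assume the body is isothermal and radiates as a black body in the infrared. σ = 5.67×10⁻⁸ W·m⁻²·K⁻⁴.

For an isothermal black-emitting sphere, (1−a)S·πr² = σ·4πr²·T⁴ ⇒ S = 4σT⁴/(1−a).
S = 4·5.67×10⁻⁸·(509)⁴/0.720 = 21140 W/m².
Flux falls as S = L/(4πd²), so d = √(L/(4πS)) = √(2.29×10²⁸/(4π·21140)).

d ≈ 2.94×10¹¹ m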